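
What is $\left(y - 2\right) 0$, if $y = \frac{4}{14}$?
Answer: $0$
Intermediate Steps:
$y = \frac{2}{7}$ ($y = 4 \cdot \frac{1}{14} = \frac{2}{7} \approx 0.28571$)
$\left(y - 2\right) 0 = \left(\frac{2}{7} - 2\right) 0 = \left(- \frac{12}{7}\right) 0 = 0$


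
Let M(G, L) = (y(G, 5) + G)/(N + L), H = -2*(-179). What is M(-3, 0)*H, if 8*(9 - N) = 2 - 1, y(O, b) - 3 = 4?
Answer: 11456/71 ≈ 161.35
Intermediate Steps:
y(O, b) = 7 (y(O, b) = 3 + 4 = 7)
N = 71/8 (N = 9 - (2 - 1)/8 = 9 - ⅛*1 = 9 - ⅛ = 71/8 ≈ 8.8750)
H = 358
M(G, L) = (7 + G)/(71/8 + L)
M(-3, 0)*H = (8*(7 - 3)/(71 + 8*0))*358 = (8*4/(71 + 0))*358 = (8*4/71)*358 = (8*(1/71)*4)*358 = (32/71)*358 = 11456/71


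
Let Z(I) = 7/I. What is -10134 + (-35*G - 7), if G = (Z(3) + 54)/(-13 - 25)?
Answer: -1150159/114 ≈ -10089.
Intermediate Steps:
G = -169/114 (G = (7/3 + 54)/(-13 - 25) = (7*(⅓) + 54)/(-38) = (7/3 + 54)*(-1/38) = (169/3)*(-1/38) = -169/114 ≈ -1.4825)
-10134 + (-35*G - 7) = -10134 + (-35*(-169/114) - 7) = -10134 + (5915/114 - 7) = -10134 + 5117/114 = -1150159/114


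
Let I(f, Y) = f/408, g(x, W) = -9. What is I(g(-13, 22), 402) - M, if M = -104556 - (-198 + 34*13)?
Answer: 14252797/136 ≈ 1.0480e+5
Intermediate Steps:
I(f, Y) = f/408 (I(f, Y) = f*(1/408) = f/408)
M = -104800 (M = -104556 - (-198 + 442) = -104556 - 1*244 = -104556 - 244 = -104800)
I(g(-13, 22), 402) - M = (1/408)*(-9) - 1*(-104800) = -3/136 + 104800 = 14252797/136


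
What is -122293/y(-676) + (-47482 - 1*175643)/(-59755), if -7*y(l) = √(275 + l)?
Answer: 2625/703 - 856051*I*√401/401 ≈ 3.734 - 42749.0*I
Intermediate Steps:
y(l) = -√(275 + l)/7
-122293/y(-676) + (-47482 - 1*175643)/(-59755) = -122293*(-7/√(275 - 676)) + (-47482 - 1*175643)/(-59755) = -122293*7*I*√401/401 + (-47482 - 175643)*(-1/59755) = -122293*7*I*√401/401 - 223125*(-1/59755) = -122293*7*I*√401/401 + 2625/703 = -856051*I*√401/401 + 2625/703 = 2625/703 - 856051*I*√401/401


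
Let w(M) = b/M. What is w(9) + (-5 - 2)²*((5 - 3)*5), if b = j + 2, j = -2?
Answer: 490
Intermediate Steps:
b = 0 (b = -2 + 2 = 0)
w(M) = 0 (w(M) = 0/M = 0)
w(9) + (-5 - 2)²*((5 - 3)*5) = 0 + (-5 - 2)²*((5 - 3)*5) = 0 + (-7)²*(2*5) = 0 + 49*10 = 0 + 490 = 490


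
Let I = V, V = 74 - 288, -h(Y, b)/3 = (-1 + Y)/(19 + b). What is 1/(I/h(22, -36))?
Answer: -63/3638 ≈ -0.017317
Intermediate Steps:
h(Y, b) = -3*(-1 + Y)/(19 + b)
V = -214
I = -214
1/(I/h(22, -36)) = 1/(-214*(19 - 36)/(3*(1 - 1*22))) = 1/(-214*(-17/(3*(1 - 22)))) = 1/(-214/(3*(-1/17)*(-21))) = 1/(-214/63/17) = 1/(-214*17/63) = 1/(-3638/63) = -63/3638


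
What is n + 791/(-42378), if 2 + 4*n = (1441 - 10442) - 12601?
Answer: -32697767/6054 ≈ -5401.0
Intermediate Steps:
n = -5401 (n = -½ + ((1441 - 10442) - 12601)/4 = -½ + (-9001 - 12601)/4 = -½ + (¼)*(-21602) = -½ - 10801/2 = -5401)
n + 791/(-42378) = -5401 + 791/(-42378) = -5401 + 791*(-1/42378) = -5401 - 113/6054 = -32697767/6054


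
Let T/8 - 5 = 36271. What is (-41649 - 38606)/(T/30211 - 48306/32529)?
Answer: -26289762197615/2660267822 ≈ -9882.4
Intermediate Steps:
T = 290208 (T = 40 + 8*36271 = 40 + 290168 = 290208)
(-41649 - 38606)/(T/30211 - 48306/32529) = (-41649 - 38606)/(290208/30211 - 48306/32529) = -80255/(290208*(1/30211) - 48306*1/32529) = -80255/(290208/30211 - 16102/10843) = -80255/2660267822/327577873 = -80255*327577873/2660267822 = -26289762197615/2660267822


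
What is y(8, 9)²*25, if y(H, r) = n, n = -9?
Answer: 2025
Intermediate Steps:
y(H, r) = -9
y(8, 9)²*25 = (-9)²*25 = 81*25 = 2025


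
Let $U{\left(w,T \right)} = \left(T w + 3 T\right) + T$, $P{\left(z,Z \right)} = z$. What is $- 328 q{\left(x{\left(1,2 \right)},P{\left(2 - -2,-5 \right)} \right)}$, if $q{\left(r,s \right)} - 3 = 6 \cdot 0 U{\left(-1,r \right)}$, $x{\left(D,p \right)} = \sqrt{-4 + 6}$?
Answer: $-984$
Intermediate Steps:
$U{\left(w,T \right)} = 4 T + T w$ ($U{\left(w,T \right)} = \left(3 T + T w\right) + T = 4 T + T w$)
$x{\left(D,p \right)} = \sqrt{2}$
$q{\left(r,s \right)} = 3$ ($q{\left(r,s \right)} = 3 + 6 \cdot 0 r \left(4 - 1\right) = 3 + 0 r 3 = 3 + 0 \cdot 3 r = 3 + 0 = 3$)
$- 328 q{\left(x{\left(1,2 \right)},P{\left(2 - -2,-5 \right)} \right)} = \left(-328\right) 3 = -984$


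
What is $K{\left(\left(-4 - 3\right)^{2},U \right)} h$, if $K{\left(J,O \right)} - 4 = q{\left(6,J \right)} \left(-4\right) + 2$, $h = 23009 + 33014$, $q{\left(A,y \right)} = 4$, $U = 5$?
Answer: $-560230$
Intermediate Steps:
$h = 56023$
$K{\left(J,O \right)} = -10$ ($K{\left(J,O \right)} = 4 + \left(4 \left(-4\right) + 2\right) = 4 + \left(-16 + 2\right) = 4 - 14 = -10$)
$K{\left(\left(-4 - 3\right)^{2},U \right)} h = \left(-10\right) 56023 = -560230$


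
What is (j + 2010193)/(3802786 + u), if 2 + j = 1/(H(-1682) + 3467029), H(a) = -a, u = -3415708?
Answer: 3486385816901/671330858229 ≈ 5.1932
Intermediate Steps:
j = -6937421/3468711 (j = -2 + 1/(-1*(-1682) + 3467029) = -2 + 1/(1682 + 3467029) = -2 + 1/3468711 = -6937421/3468711 ≈ -2.0000)
(j + 2010193)/(3802786 + u) = (-6937421/3468711 + 2010193)/(3802786 - 3415708) = (6972771633802/3468711)/387078 = (6972771633802/3468711)*(1/387078) = 3486385816901/671330858229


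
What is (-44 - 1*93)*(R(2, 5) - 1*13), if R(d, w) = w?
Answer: 1096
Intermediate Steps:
(-44 - 1*93)*(R(2, 5) - 1*13) = (-44 - 1*93)*(5 - 1*13) = (-44 - 93)*(5 - 13) = -137*(-8) = 1096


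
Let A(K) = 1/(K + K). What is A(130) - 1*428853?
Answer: -111501779/260 ≈ -4.2885e+5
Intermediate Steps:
A(K) = 1/(2*K)
A(130) - 1*428853 = (½)/130 - 1*428853 = (½)*(1/130) - 428853 = 1/260 - 428853 = -111501779/260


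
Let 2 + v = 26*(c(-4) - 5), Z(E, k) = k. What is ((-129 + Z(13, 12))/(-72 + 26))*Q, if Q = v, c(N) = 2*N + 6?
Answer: -468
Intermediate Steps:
c(N) = 6 + 2*N
v = -184 (v = -2 + 26*((6 + 2*(-4)) - 5) = -2 + 26*((6 - 8) - 5) = -2 + 26*(-2 - 5) = -2 + 26*(-7) = -2 - 182 = -184)
Q = -184
((-129 + Z(13, 12))/(-72 + 26))*Q = ((-129 + 12)/(-72 + 26))*(-184) = -117/(-46)*(-184) = -117*(-1/46)*(-184) = (117/46)*(-184) = -468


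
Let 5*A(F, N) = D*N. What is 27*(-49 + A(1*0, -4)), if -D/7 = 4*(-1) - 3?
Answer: -11907/5 ≈ -2381.4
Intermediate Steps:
D = 49 (D = -7*(4*(-1) - 3) = -7*(-4 - 3) = -7*(-7) = 49)
A(F, N) = 49*N/5 (A(F, N) = (49*N)/5 = 49*N/5)
27*(-49 + A(1*0, -4)) = 27*(-49 + (49/5)*(-4)) = 27*(-49 - 196/5) = 27*(-441/5) = -11907/5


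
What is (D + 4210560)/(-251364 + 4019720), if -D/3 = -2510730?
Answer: 345375/110834 ≈ 3.1161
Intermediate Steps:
D = 7532190 (D = -3*(-2510730) = 7532190)
(D + 4210560)/(-251364 + 4019720) = (7532190 + 4210560)/(-251364 + 4019720) = 11742750/3768356 = 11742750*(1/3768356) = 345375/110834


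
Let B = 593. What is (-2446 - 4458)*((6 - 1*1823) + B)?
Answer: 8450496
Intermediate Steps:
(-2446 - 4458)*((6 - 1*1823) + B) = (-2446 - 4458)*((6 - 1*1823) + 593) = -6904*((6 - 1823) + 593) = -6904*(-1817 + 593) = -6904*(-1224) = 8450496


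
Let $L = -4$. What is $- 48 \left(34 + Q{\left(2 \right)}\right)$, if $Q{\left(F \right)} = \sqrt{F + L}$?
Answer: $-1632 - 48 i \sqrt{2} \approx -1632.0 - 67.882 i$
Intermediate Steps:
$Q{\left(F \right)} = \sqrt{-4 + F}$ ($Q{\left(F \right)} = \sqrt{F - 4} = \sqrt{-4 + F}$)
$- 48 \left(34 + Q{\left(2 \right)}\right) = - 48 \left(34 + \sqrt{-4 + 2}\right) = - 48 \left(34 + \sqrt{-2}\right) = - 48 \left(34 + i \sqrt{2}\right) = -1632 - 48 i \sqrt{2}$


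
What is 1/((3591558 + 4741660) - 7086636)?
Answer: 1/1246582 ≈ 8.0219e-7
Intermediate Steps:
1/((3591558 + 4741660) - 7086636) = 1/(8333218 - 7086636) = 1/1246582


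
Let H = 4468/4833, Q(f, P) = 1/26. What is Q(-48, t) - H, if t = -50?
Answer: -111335/125658 ≈ -0.88602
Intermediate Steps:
Q(f, P) = 1/26
H = 4468/4833 (H = 4468*(1/4833) = 4468/4833 ≈ 0.92448)
Q(-48, t) - H = 1/26 - 1*4468/4833 = 1/26 - 4468/4833 = -111335/125658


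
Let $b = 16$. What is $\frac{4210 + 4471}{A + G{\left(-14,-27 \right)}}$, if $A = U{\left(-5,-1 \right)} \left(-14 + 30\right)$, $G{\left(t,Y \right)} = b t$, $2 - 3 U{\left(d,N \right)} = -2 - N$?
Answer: $- \frac{8681}{208} \approx -41.736$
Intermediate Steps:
$U{\left(d,N \right)} = \frac{4}{3} + \frac{N}{3}$ ($U{\left(d,N \right)} = \frac{2}{3} - \frac{-2 - N}{3} = \frac{2}{3} + \left(\frac{2}{3} + \frac{N}{3}\right) = \frac{4}{3} + \frac{N}{3}$)
$G{\left(t,Y \right)} = 16 t$
$A = 16$ ($A = \left(\frac{4}{3} + \frac{1}{3} \left(-1\right)\right) \left(-14 + 30\right) = \left(\frac{4}{3} - \frac{1}{3}\right) 16 = 1 \cdot 16 = 16$)
$\frac{4210 + 4471}{A + G{\left(-14,-27 \right)}} = \frac{4210 + 4471}{16 + 16 \left(-14\right)} = \frac{8681}{16 - 224} = \frac{8681}{-208} = 8681 \left(- \frac{1}{208}\right) = - \frac{8681}{208}$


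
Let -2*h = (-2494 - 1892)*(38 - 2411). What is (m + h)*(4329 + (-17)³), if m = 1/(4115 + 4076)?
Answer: 24893510356432/8191 ≈ 3.0391e+9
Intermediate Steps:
h = -5203989 (h = -(-2494 - 1892)*(38 - 2411)/2 = -(-2193)*(-2373) = -½*10407978 = -5203989)
m = 1/8191 ≈ 0.00012209
(m + h)*(4329 + (-17)³) = (1/8191 - 5203989)*(4329 + (-17)³) = -42625873898*(4329 - 4913)/8191 = -42625873898/8191*(-584) = 24893510356432/8191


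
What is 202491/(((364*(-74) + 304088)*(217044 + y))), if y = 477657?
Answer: 22499/21393085728 ≈ 1.0517e-6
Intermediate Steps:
202491/(((364*(-74) + 304088)*(217044 + y))) = 202491/(((364*(-74) + 304088)*(217044 + 477657))) = 202491/(((-26936 + 304088)*694701)) = 202491/((277152*694701)) = 202491/192537771552 = 202491*(1/192537771552) = 22499/21393085728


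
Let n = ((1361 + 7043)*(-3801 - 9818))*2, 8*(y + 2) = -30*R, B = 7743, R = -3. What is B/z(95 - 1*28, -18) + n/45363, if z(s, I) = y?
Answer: -7064618788/1678431 ≈ -4209.1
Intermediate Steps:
y = 37/4 (y = -2 + (-30*(-3))/8 = -2 + (1/8)*90 = -2 + 45/4 = 37/4 ≈ 9.2500)
z(s, I) = 37/4
n = -228908152 (n = (8404*(-13619))*2 = -114454076*2 = -228908152)
B/z(95 - 1*28, -18) + n/45363 = 7743/(37/4) - 228908152/45363 = 7743*(4/37) - 228908152*1/45363 = 30972/37 - 228908152/45363 = -7064618788/1678431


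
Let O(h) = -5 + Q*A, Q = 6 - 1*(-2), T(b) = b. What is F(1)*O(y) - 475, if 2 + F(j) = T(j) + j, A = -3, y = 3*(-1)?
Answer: -475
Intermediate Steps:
y = -3
Q = 8 (Q = 6 + 2 = 8)
F(j) = -2 + 2*j (F(j) = -2 + (j + j) = -2 + 2*j)
O(h) = -29 (O(h) = -5 + 8*(-3) = -5 - 24 = -29)
F(1)*O(y) - 475 = (-2 + 2*1)*(-29) - 475 = (-2 + 2)*(-29) - 475 = 0*(-29) - 475 = 0 - 475 = -475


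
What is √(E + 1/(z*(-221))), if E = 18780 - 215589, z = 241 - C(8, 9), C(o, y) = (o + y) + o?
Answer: 5*I*√498304139502/7956 ≈ 443.63*I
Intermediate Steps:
C(o, y) = y + 2*o
z = 216 (z = 241 - (9 + 2*8) = 241 - (9 + 16) = 241 - 1*25 = 241 - 25 = 216)
E = -196809
√(E + 1/(z*(-221))) = √(-196809 + 1/(216*(-221))) = √(-196809 + 1/(-47736)) = √(-196809 - 1/47736) = √(-9394874425/47736) = 5*I*√498304139502/7956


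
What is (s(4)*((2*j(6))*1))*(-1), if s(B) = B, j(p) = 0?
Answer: 0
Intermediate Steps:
(s(4)*((2*j(6))*1))*(-1) = (4*((2*0)*1))*(-1) = (4*(0*1))*(-1) = (4*0)*(-1) = 0*(-1) = 0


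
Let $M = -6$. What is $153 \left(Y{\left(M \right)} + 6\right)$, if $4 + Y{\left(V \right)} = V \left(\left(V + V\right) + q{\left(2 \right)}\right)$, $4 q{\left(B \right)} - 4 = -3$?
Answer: $\frac{22185}{2} \approx 11093.0$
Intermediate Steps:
$q{\left(B \right)} = \frac{1}{4}$ ($q{\left(B \right)} = 1 + \frac{1}{4} \left(-3\right) = 1 - \frac{3}{4} = \frac{1}{4}$)
$Y{\left(V \right)} = -4 + V \left(\frac{1}{4} + 2 V\right)$ ($Y{\left(V \right)} = -4 + V \left(\left(V + V\right) + \frac{1}{4}\right) = -4 + V \left(2 V + \frac{1}{4}\right) = -4 + V \left(\frac{1}{4} + 2 V\right)$)
$153 \left(Y{\left(M \right)} + 6\right) = 153 \left(\left(-4 + 2 \left(-6\right)^{2} + \frac{1}{4} \left(-6\right)\right) + 6\right) = 153 \left(\left(-4 + 2 \cdot 36 - \frac{3}{2}\right) + 6\right) = 153 \left(\left(-4 + 72 - \frac{3}{2}\right) + 6\right) = 153 \left(\frac{133}{2} + 6\right) = 153 \cdot \frac{145}{2} = \frac{22185}{2}$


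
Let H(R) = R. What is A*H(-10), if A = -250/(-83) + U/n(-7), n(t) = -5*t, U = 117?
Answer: -36922/581 ≈ -63.549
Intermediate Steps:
A = 18461/2905 (A = -250/(-83) + 117/((-5*(-7))) = -250*(-1/83) + 117/35 = 250/83 + 117*(1/35) = 250/83 + 117/35 = 18461/2905 ≈ 6.3549)
A*H(-10) = (18461/2905)*(-10) = -36922/581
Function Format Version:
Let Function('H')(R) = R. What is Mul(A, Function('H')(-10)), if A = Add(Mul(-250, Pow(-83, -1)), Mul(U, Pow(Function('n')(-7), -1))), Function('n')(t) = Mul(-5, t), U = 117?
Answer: Rational(-36922, 581) ≈ -63.549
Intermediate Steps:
A = Rational(18461, 2905) (A = Add(Mul(-250, Pow(-83, -1)), Mul(117, Pow(Mul(-5, -7), -1))) = Add(Mul(-250, Rational(-1, 83)), Mul(117, Pow(35, -1))) = Add(Rational(250, 83), Mul(117, Rational(1, 35))) = Add(Rational(250, 83), Rational(117, 35)) = Rational(18461, 2905) ≈ 6.3549)
Mul(A, Function('H')(-10)) = Mul(Rational(18461, 2905), -10) = Rational(-36922, 581)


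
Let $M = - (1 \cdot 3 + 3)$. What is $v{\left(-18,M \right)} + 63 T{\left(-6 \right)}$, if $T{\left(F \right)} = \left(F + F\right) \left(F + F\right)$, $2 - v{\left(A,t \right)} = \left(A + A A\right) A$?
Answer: $14582$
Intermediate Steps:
$M = -6$ ($M = - (3 + 3) = \left(-1\right) 6 = -6$)
$v{\left(A,t \right)} = 2 - A \left(A + A^{2}\right)$ ($v{\left(A,t \right)} = 2 - \left(A + A A\right) A = 2 - \left(A + A^{2}\right) A = 2 - A \left(A + A^{2}\right)$)
$T{\left(F \right)} = 4 F^{2}$ ($T{\left(F \right)} = 2 F 2 F = 4 F^{2}$)
$v{\left(-18,M \right)} + 63 T{\left(-6 \right)} = \left(2 - \left(-18\right)^{2} - \left(-18\right)^{3}\right) + 63 \cdot 4 \left(-6\right)^{2} = \left(2 - 324 - -5832\right) + 63 \cdot 4 \cdot 36 = \left(2 - 324 + 5832\right) + 63 \cdot 144 = 5510 + 9072 = 14582$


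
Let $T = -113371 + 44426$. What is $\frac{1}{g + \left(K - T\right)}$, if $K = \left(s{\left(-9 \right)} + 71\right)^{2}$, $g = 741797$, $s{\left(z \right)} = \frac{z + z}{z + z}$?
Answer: $\frac{1}{815926} \approx 1.2256 \cdot 10^{-6}$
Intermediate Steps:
$s{\left(z \right)} = 1$ ($s{\left(z \right)} = \frac{2 z}{2 z} = 2 z \frac{1}{2 z} = 1$)
$K = 5184$ ($K = \left(1 + 71\right)^{2} = 72^{2} = 5184$)
$T = -68945$
$\frac{1}{g + \left(K - T\right)} = \frac{1}{741797 + \left(5184 - -68945\right)} = \frac{1}{741797 + \left(5184 + 68945\right)} = \frac{1}{741797 + 74129} = \frac{1}{815926}$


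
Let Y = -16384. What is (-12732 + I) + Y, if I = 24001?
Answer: -5115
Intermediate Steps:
(-12732 + I) + Y = (-12732 + 24001) - 16384 = 11269 - 16384 = -5115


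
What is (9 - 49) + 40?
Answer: 0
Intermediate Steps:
(9 - 49) + 40 = -40 + 40 = 0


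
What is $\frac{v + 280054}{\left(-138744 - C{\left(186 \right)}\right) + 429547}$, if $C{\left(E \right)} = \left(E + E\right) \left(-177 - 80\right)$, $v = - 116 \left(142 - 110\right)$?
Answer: $\frac{276342}{386407} \approx 0.71516$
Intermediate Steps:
$v = -3712$ ($v = \left(-116\right) 32 = -3712$)
$C{\left(E \right)} = - 514 E$ ($C{\left(E \right)} = 2 E \left(-257\right) = - 514 E$)
$\frac{v + 280054}{\left(-138744 - C{\left(186 \right)}\right) + 429547} = \frac{-3712 + 280054}{\left(-138744 - \left(-514\right) 186\right) + 429547} = \frac{276342}{\left(-138744 - -95604\right) + 429547} = \frac{276342}{\left(-138744 + 95604\right) + 429547} = \frac{276342}{-43140 + 429547} = \frac{276342}{386407}$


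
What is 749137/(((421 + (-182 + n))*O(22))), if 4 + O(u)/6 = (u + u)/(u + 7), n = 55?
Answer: -21724973/127008 ≈ -171.05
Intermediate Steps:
O(u) = -24 + 12*u/(7 + u) (O(u) = -24 + 6*((u + u)/(u + 7)) = -24 + 6*((2*u)/(7 + u)) = -24 + 6*(2*u/(7 + u)) = -24 + 12*u/(7 + u))
749137/(((421 + (-182 + n))*O(22))) = 749137/(((421 + (-182 + 55))*(12*(-14 - 1*22)/(7 + 22)))) = 749137/(((421 - 127)*(12*(-14 - 22)/29))) = 749137/((294*(12*(1/29)*(-36)))) = 749137/((294*(-432/29))) = 749137/(-127008/29) = 749137*(-29/127008) = -21724973/127008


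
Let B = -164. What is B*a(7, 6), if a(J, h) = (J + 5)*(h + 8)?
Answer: -27552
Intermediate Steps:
a(J, h) = (5 + J)*(8 + h)
B*a(7, 6) = -164*(40 + 5*6 + 8*7 + 7*6) = -164*(40 + 30 + 56 + 42) = -164*168 = -27552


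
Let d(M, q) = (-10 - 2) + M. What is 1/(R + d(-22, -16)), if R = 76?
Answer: 1/42 ≈ 0.023810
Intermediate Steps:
d(M, q) = -12 + M
1/(R + d(-22, -16)) = 1/(76 + (-12 - 22)) = 1/(76 - 34) = 1/42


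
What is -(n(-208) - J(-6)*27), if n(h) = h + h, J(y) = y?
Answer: 254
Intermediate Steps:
n(h) = 2*h
-(n(-208) - J(-6)*27) = -(2*(-208) - (-6)*27) = -(-416 - 1*(-162)) = -(-416 + 162) = -1*(-254) = 254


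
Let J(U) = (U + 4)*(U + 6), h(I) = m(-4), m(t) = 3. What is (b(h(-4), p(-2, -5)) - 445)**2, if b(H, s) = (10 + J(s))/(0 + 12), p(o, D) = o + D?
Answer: 28376929/144 ≈ 1.9706e+5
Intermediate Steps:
h(I) = 3
p(o, D) = D + o
J(U) = (4 + U)*(6 + U)
b(H, s) = 17/6 + s**2/12 + 5*s/6 (b(H, s) = (10 + (24 + s**2 + 10*s))/(0 + 12) = (34 + s**2 + 10*s)/12 = (34 + s**2 + 10*s)*(1/12) = 17/6 + s**2/12 + 5*s/6)
(b(h(-4), p(-2, -5)) - 445)**2 = ((17/6 + (-5 - 2)**2/12 + 5*(-5 - 2)/6) - 445)**2 = ((17/6 + (1/12)*(-7)**2 + (5/6)*(-7)) - 445)**2 = ((17/6 + (1/12)*49 - 35/6) - 445)**2 = ((17/6 + 49/12 - 35/6) - 445)**2 = (13/12 - 445)**2 = (-5327/12)**2 = 28376929/144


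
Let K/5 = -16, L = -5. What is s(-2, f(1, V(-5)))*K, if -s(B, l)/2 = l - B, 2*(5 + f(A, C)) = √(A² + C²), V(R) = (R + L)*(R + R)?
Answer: -480 + 80*√10001 ≈ 7520.4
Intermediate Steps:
K = -80 (K = 5*(-16) = -80)
V(R) = 2*R*(-5 + R) (V(R) = (R - 5)*(R + R) = (-5 + R)*(2*R) = 2*R*(-5 + R))
f(A, C) = -5 + √(A² + C²)/2
s(B, l) = -2*l + 2*B (s(B, l) = -2*(l - B) = -2*l + 2*B)
s(-2, f(1, V(-5)))*K = (-2*(-5 + √(1² + (2*(-5)*(-5 - 5))²)/2) + 2*(-2))*(-80) = (-2*(-5 + √(1 + (2*(-5)*(-10))²)/2) - 4)*(-80) = (-2*(-5 + √(1 + 100²)/2) - 4)*(-80) = (-2*(-5 + √(1 + 10000)/2) - 4)*(-80) = (-2*(-5 + √10001/2) - 4)*(-80) = ((10 - √10001) - 4)*(-80) = (6 - √10001)*(-80) = -480 + 80*√10001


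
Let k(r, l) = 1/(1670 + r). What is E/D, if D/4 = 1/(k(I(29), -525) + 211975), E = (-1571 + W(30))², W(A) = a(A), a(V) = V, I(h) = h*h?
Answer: 631984808933453/5022 ≈ 1.2584e+11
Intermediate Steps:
I(h) = h²
W(A) = A
E = 2374681 (E = (-1571 + 30)² = (-1541)² = 2374681)
D = 5022/266134613 (D = 4/(1/(1670 + 29²) + 211975) = 4/(1/(1670 + 841) + 211975) = 4/(1/2511 + 211975) = 4/(532269226/2511) = 4*(2511/532269226) = 5022/266134613 ≈ 1.8870e-5)
E/D = 2374681/(5022/266134613) = 2374681*(266134613/5022) = 631984808933453/5022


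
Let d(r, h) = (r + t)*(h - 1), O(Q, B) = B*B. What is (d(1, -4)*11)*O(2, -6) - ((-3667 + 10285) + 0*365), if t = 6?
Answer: -20478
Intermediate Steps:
O(Q, B) = B²
d(r, h) = (-1 + h)*(6 + r) (d(r, h) = (r + 6)*(h - 1) = (6 + r)*(-1 + h) = (-1 + h)*(6 + r))
(d(1, -4)*11)*O(2, -6) - ((-3667 + 10285) + 0*365) = ((-6 - 1*1 + 6*(-4) - 4*1)*11)*(-6)² - ((-3667 + 10285) + 0*365) = ((-6 - 1 - 24 - 4)*11)*36 - (6618 + 0) = -35*11*36 - 1*6618 = -385*36 - 6618 = -13860 - 6618 = -20478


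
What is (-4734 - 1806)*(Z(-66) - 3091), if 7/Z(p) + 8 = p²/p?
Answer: 747983070/37 ≈ 2.0216e+7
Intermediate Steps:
Z(p) = 7/(-8 + p) (Z(p) = 7/(-8 + p²/p) = 7/(-8 + p))
(-4734 - 1806)*(Z(-66) - 3091) = (-4734 - 1806)*(7/(-8 - 66) - 3091) = -6540*(7/(-74) - 3091) = -6540*(7*(-1/74) - 3091) = -6540*(-7/74 - 3091) = -6540*(-228741/74) = 747983070/37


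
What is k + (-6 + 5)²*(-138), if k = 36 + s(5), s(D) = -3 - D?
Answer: -110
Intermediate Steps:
k = 28 (k = 36 + (-3 - 1*5) = 36 + (-3 - 5) = 36 - 8 = 28)
k + (-6 + 5)²*(-138) = 28 + (-6 + 5)²*(-138) = 28 + (-1)²*(-138) = 28 + 1*(-138) = 28 - 138 = -110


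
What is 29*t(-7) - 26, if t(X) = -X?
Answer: 177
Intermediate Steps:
29*t(-7) - 26 = 29*(-1*(-7)) - 26 = 29*7 - 26 = 203 - 26 = 177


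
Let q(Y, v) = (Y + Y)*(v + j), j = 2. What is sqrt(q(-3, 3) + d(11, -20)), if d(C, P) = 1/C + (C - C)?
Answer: I*sqrt(3619)/11 ≈ 5.4689*I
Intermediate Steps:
q(Y, v) = 2*Y*(2 + v) (q(Y, v) = (Y + Y)*(v + 2) = (2*Y)*(2 + v) = 2*Y*(2 + v))
d(C, P) = 1/C (d(C, P) = 1/C + 0 = 1/C)
sqrt(q(-3, 3) + d(11, -20)) = sqrt(2*(-3)*(2 + 3) + 1/11) = sqrt(2*(-3)*5 + 1/11) = sqrt(-30 + 1/11) = sqrt(-329/11) = I*sqrt(3619)/11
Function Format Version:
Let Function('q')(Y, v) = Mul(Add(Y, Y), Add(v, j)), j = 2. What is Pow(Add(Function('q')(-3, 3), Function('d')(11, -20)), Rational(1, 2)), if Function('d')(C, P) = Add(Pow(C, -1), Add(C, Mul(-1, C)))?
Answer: Mul(Rational(1, 11), I, Pow(3619, Rational(1, 2))) ≈ Mul(5.4689, I)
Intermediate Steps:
Function('q')(Y, v) = Mul(2, Y, Add(2, v)) (Function('q')(Y, v) = Mul(Add(Y, Y), Add(v, 2)) = Mul(Mul(2, Y), Add(2, v)) = Mul(2, Y, Add(2, v)))
Function('d')(C, P) = Pow(C, -1) (Function('d')(C, P) = Add(Pow(C, -1), 0) = Pow(C, -1))
Pow(Add(Function('q')(-3, 3), Function('d')(11, -20)), Rational(1, 2)) = Pow(Add(Mul(2, -3, Add(2, 3)), Pow(11, -1)), Rational(1, 2)) = Pow(Add(Mul(2, -3, 5), Rational(1, 11)), Rational(1, 2)) = Pow(Add(-30, Rational(1, 11)), Rational(1, 2)) = Pow(Rational(-329, 11), Rational(1, 2)) = Mul(Rational(1, 11), I, Pow(3619, Rational(1, 2)))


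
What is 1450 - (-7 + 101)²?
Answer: -7386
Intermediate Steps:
1450 - (-7 + 101)² = 1450 - 1*94² = 1450 - 1*8836 = 1450 - 8836 = -7386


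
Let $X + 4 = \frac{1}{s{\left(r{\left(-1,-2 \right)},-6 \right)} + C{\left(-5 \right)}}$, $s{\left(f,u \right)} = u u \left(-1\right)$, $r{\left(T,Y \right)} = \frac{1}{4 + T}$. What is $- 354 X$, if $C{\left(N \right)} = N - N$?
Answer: $\frac{8555}{6} \approx 1425.8$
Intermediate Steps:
$s{\left(f,u \right)} = - u^{2}$ ($s{\left(f,u \right)} = u^{2} \left(-1\right) = - u^{2}$)
$C{\left(N \right)} = 0$
$X = - \frac{145}{36}$ ($X = -4 + \frac{1}{- \left(-6\right)^{2} + 0} = -4 + \frac{1}{\left(-1\right) 36 + 0} = -4 + \frac{1}{-36 + 0} = -4 + \frac{1}{-36} = -4 - \frac{1}{36} = - \frac{145}{36} \approx -4.0278$)
$- 354 X = \left(-354\right) \left(- \frac{145}{36}\right) = \frac{8555}{6}$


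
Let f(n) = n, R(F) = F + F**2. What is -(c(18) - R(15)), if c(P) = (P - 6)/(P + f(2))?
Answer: 1197/5 ≈ 239.40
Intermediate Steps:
c(P) = (-6 + P)/(2 + P) (c(P) = (P - 6)/(P + 2) = (-6 + P)/(2 + P))
-(c(18) - R(15)) = -((-6 + 18)/(2 + 18) - 15*(1 + 15)) = -(12/20 - 15*16) = -((1/20)*12 - 1*240) = -(3/5 - 240) = -1*(-1197/5) = 1197/5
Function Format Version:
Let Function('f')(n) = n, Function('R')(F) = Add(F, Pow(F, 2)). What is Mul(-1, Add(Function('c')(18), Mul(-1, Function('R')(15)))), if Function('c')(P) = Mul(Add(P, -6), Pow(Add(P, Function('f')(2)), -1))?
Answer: Rational(1197, 5) ≈ 239.40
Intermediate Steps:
Function('c')(P) = Mul(Pow(Add(2, P), -1), Add(-6, P)) (Function('c')(P) = Mul(Add(P, -6), Pow(Add(P, 2), -1)) = Mul(Add(-6, P), Pow(Add(2, P), -1)) = Mul(Pow(Add(2, P), -1), Add(-6, P)))
Mul(-1, Add(Function('c')(18), Mul(-1, Function('R')(15)))) = Mul(-1, Add(Mul(Pow(Add(2, 18), -1), Add(-6, 18)), Mul(-1, Mul(15, Add(1, 15))))) = Mul(-1, Add(Mul(Pow(20, -1), 12), Mul(-1, Mul(15, 16)))) = Mul(-1, Add(Mul(Rational(1, 20), 12), Mul(-1, 240))) = Mul(-1, Add(Rational(3, 5), -240)) = Mul(-1, Rational(-1197, 5)) = Rational(1197, 5)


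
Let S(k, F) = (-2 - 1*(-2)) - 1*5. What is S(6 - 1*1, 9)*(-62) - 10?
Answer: 300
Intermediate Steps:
S(k, F) = -5 (S(k, F) = (-2 + 2) - 5 = 0 - 5 = -5)
S(6 - 1*1, 9)*(-62) - 10 = -5*(-62) - 10 = 310 - 10 = 300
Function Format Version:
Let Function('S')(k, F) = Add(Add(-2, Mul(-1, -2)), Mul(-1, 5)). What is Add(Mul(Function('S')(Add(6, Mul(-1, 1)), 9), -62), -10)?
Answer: 300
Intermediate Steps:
Function('S')(k, F) = -5 (Function('S')(k, F) = Add(Add(-2, 2), -5) = Add(0, -5) = -5)
Add(Mul(Function('S')(Add(6, Mul(-1, 1)), 9), -62), -10) = Add(Mul(-5, -62), -10) = Add(310, -10) = 300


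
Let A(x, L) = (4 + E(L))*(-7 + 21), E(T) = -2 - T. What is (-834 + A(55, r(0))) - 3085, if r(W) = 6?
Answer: -3975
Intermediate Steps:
A(x, L) = 28 - 14*L (A(x, L) = (4 + (-2 - L))*(-7 + 21) = (2 - L)*14 = 28 - 14*L)
(-834 + A(55, r(0))) - 3085 = (-834 + (28 - 14*6)) - 3085 = (-834 + (28 - 84)) - 3085 = (-834 - 56) - 3085 = -890 - 3085 = -3975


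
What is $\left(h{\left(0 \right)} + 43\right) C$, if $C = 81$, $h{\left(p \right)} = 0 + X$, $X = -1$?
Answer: $3402$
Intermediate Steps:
$h{\left(p \right)} = -1$ ($h{\left(p \right)} = 0 - 1 = -1$)
$\left(h{\left(0 \right)} + 43\right) C = \left(-1 + 43\right) 81 = 42 \cdot 81 = 3402$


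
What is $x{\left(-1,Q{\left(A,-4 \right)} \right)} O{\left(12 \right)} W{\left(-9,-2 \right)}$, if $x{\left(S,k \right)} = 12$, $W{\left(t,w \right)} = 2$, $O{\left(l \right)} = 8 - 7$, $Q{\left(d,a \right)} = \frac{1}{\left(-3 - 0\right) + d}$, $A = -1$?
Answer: $24$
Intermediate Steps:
$Q{\left(d,a \right)} = \frac{1}{-3 + d}$ ($Q{\left(d,a \right)} = \frac{1}{\left(-3 + 0\right) + d} = \frac{1}{-3 + d}$)
$O{\left(l \right)} = 1$ ($O{\left(l \right)} = 8 - 7 = 1$)
$x{\left(-1,Q{\left(A,-4 \right)} \right)} O{\left(12 \right)} W{\left(-9,-2 \right)} = 12 \cdot 1 \cdot 2 = 12 \cdot 2 = 24$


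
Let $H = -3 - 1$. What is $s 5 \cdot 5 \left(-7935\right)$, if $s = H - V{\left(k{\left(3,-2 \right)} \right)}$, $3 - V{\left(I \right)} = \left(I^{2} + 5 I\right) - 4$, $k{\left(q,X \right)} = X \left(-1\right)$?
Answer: $-595125$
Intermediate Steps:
$k{\left(q,X \right)} = - X$
$H = -4$ ($H = -3 - 1 = -4$)
$V{\left(I \right)} = 7 - I^{2} - 5 I$ ($V{\left(I \right)} = 3 - \left(\left(I^{2} + 5 I\right) - 4\right) = 3 - \left(-4 + I^{2} + 5 I\right) = 7 - I^{2} - 5 I$)
$s = 3$ ($s = -4 - \left(7 - \left(\left(-1\right) \left(-2\right)\right)^{2} - 5 \left(\left(-1\right) \left(-2\right)\right)\right) = -4 - \left(7 - 2^{2} - 10\right) = -4 - \left(7 - 4 - 10\right) = -4 - -7 = -4 + 7 = 3$)
$s 5 \cdot 5 \left(-7935\right) = 3 \cdot 5 \cdot 5 \left(-7935\right) = 15 \cdot 5 \left(-7935\right) = 75 \left(-7935\right) = -595125$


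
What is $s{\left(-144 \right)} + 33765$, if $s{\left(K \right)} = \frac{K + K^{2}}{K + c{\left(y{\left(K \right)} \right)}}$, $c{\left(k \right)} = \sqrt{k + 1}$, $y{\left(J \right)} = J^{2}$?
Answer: $2999013 + 20592 \sqrt{20737} \approx 5.9643 \cdot 10^{6}$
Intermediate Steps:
$c{\left(k \right)} = \sqrt{1 + k}$
$s{\left(K \right)} = \frac{K + K^{2}}{K + \sqrt{1 + K^{2}}}$
$s{\left(-144 \right)} + 33765 = - \frac{144 \left(1 - 144\right)}{-144 + \sqrt{1 + \left(-144\right)^{2}}} + 33765 = \left(-144\right) \frac{1}{-144 + \sqrt{1 + 20736}} \left(-143\right) + 33765 = \left(-144\right) \frac{1}{-144 + \sqrt{20737}} \left(-143\right) + 33765 = \frac{20592}{-144 + \sqrt{20737}} + 33765 = 33765 + \frac{20592}{-144 + \sqrt{20737}}$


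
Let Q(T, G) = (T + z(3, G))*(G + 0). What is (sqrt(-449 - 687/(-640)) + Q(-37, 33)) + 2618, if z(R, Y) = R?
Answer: 1496 + I*sqrt(2866730)/80 ≈ 1496.0 + 21.164*I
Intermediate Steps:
Q(T, G) = G*(3 + T) (Q(T, G) = (T + 3)*(G + 0) = (3 + T)*G = G*(3 + T))
(sqrt(-449 - 687/(-640)) + Q(-37, 33)) + 2618 = (sqrt(-449 - 687/(-640)) + 33*(3 - 37)) + 2618 = (sqrt(-449 - 687*(-1/640)) + 33*(-34)) + 2618 = (sqrt(-449 + 687/640) - 1122) + 2618 = (sqrt(-286673/640) - 1122) + 2618 = (I*sqrt(2866730)/80 - 1122) + 2618 = (-1122 + I*sqrt(2866730)/80) + 2618 = 1496 + I*sqrt(2866730)/80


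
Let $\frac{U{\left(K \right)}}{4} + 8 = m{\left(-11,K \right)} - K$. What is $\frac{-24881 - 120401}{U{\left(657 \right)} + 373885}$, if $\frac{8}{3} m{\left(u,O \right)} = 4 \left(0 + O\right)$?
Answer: $- \frac{145282}{375167} \approx -0.38725$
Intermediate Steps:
$m{\left(u,O \right)} = \frac{3 O}{2}$ ($m{\left(u,O \right)} = \frac{3 \cdot 4 \left(0 + O\right)}{8} = \frac{3 \cdot 4 O}{8} = \frac{3 O}{2}$)
$U{\left(K \right)} = -32 + 2 K$ ($U{\left(K \right)} = -32 + 4 \left(\frac{3 K}{2} - K\right) = -32 + 4 \frac{K}{2} = -32 + 2 K$)
$\frac{-24881 - 120401}{U{\left(657 \right)} + 373885} = \frac{-24881 - 120401}{\left(-32 + 2 \cdot 657\right) + 373885} = - \frac{145282}{\left(-32 + 1314\right) + 373885} = - \frac{145282}{1282 + 373885} = - \frac{145282}{375167}$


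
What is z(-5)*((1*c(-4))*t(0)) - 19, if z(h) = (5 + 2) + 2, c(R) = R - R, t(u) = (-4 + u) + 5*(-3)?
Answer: -19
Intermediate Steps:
t(u) = -19 + u (t(u) = (-4 + u) - 15 = -19 + u)
c(R) = 0
z(h) = 9 (z(h) = 7 + 2 = 9)
z(-5)*((1*c(-4))*t(0)) - 19 = 9*((1*0)*(-19 + 0)) - 19 = 9*(0*(-19)) - 19 = 9*0 - 19 = 0 - 19 = -19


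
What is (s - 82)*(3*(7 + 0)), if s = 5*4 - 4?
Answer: -1386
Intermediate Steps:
s = 16 (s = 20 - 4 = 16)
(s - 82)*(3*(7 + 0)) = (16 - 82)*(3*(7 + 0)) = -198*7 = -66*21 = -1386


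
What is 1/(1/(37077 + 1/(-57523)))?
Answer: 2132780270/57523 ≈ 37077.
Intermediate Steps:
1/(1/(37077 + 1/(-57523))) = 1/(1/(37077 - 1/57523)) = 1/(1/(2132780270/57523)) = 1/(57523/2132780270) = 2132780270/57523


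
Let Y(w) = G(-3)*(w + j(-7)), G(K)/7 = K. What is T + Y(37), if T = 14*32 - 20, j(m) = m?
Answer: -202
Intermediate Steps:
G(K) = 7*K
Y(w) = 147 - 21*w (Y(w) = (7*(-3))*(w - 7) = -21*(-7 + w) = 147 - 21*w)
T = 428 (T = 448 - 20 = 428)
T + Y(37) = 428 + (147 - 21*37) = 428 + (147 - 777) = 428 - 630 = -202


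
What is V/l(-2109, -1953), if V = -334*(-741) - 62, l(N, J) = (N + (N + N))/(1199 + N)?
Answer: 225163120/6327 ≈ 35588.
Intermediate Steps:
l(N, J) = 3*N/(1199 + N) (l(N, J) = (N + 2*N)/(1199 + N) = (3*N)/(1199 + N) = 3*N/(1199 + N))
V = 247432 (V = 247494 - 62 = 247432)
V/l(-2109, -1953) = 247432/((3*(-2109)/(1199 - 2109))) = 247432/((3*(-2109)/(-910))) = 247432/((3*(-2109)*(-1/910))) = 247432/(6327/910) = 247432*(910/6327) = 225163120/6327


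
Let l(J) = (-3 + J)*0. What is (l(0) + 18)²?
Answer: 324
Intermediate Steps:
l(J) = 0
(l(0) + 18)² = (0 + 18)² = 18² = 324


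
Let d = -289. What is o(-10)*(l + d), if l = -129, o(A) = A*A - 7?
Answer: -38874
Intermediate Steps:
o(A) = -7 + A² (o(A) = A² - 7 = -7 + A²)
o(-10)*(l + d) = (-7 + (-10)²)*(-129 - 289) = (-7 + 100)*(-418) = 93*(-418) = -38874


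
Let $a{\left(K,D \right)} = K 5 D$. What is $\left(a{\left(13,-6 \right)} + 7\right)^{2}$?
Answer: $146689$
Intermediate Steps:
$a{\left(K,D \right)} = 5 D K$ ($a{\left(K,D \right)} = 5 K D = 5 D K$)
$\left(a{\left(13,-6 \right)} + 7\right)^{2} = \left(5 \left(-6\right) 13 + 7\right)^{2} = \left(-390 + 7\right)^{2} = \left(-383\right)^{2} = 146689$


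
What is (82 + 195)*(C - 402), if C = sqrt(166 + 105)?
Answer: -111354 + 277*sqrt(271) ≈ -1.0679e+5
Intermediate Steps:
C = sqrt(271) ≈ 16.462
(82 + 195)*(C - 402) = (82 + 195)*(sqrt(271) - 402) = 277*(-402 + sqrt(271)) = -111354 + 277*sqrt(271)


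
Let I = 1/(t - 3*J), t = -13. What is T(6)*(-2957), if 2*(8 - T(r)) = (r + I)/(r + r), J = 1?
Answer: -8802989/384 ≈ -22924.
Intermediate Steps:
I = -1/16 (I = 1/(-13 - 3*1) = 1/(-13 - 3) = 1/(-16) = -1/16 ≈ -0.062500)
T(r) = 8 - (-1/16 + r)/(4*r) (T(r) = 8 - (r - 1/16)/(2*(r + r)) = 8 - (-1/16 + r)/(2*(2*r)) = 8 - (-1/16 + r)*1/(2*r)/2 = 8 - (-1/16 + r)/(4*r))
T(6)*(-2957) = ((1/64)*(1 + 496*6)/6)*(-2957) = ((1/64)*(⅙)*(1 + 2976))*(-2957) = ((1/64)*(⅙)*2977)*(-2957) = (2977/384)*(-2957) = -8802989/384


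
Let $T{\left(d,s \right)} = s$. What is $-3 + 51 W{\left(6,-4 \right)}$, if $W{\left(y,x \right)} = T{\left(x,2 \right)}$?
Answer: $99$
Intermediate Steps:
$W{\left(y,x \right)} = 2$
$-3 + 51 W{\left(6,-4 \right)} = -3 + 51 \cdot 2 = -3 + 102 = 99$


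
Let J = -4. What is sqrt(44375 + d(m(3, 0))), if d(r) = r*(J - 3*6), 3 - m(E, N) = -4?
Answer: sqrt(44221) ≈ 210.29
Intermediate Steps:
m(E, N) = 7 (m(E, N) = 3 - 1*(-4) = 3 + 4 = 7)
d(r) = -22*r (d(r) = r*(-4 - 3*6) = r*(-4 - 18) = r*(-22) = -22*r)
sqrt(44375 + d(m(3, 0))) = sqrt(44375 - 22*7) = sqrt(44375 - 154) = sqrt(44221)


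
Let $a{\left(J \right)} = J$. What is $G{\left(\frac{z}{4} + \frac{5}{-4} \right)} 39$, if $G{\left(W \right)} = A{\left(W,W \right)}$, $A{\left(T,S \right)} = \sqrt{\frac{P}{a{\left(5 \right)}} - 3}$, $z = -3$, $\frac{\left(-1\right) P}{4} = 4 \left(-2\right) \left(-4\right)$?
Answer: $\frac{39 i \sqrt{715}}{5} \approx 208.57 i$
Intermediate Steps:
$P = -128$ ($P = - 4 \cdot 4 \left(-2\right) \left(-4\right) = - 4 \left(\left(-8\right) \left(-4\right)\right) = \left(-4\right) 32 = -128$)
$A{\left(T,S \right)} = \frac{i \sqrt{715}}{5}$ ($A{\left(T,S \right)} = \sqrt{- \frac{128}{5} - 3} = \sqrt{- \frac{143}{5}} = \frac{i \sqrt{715}}{5}$)
$G{\left(W \right)} = \frac{i \sqrt{715}}{5}$
$G{\left(\frac{z}{4} + \frac{5}{-4} \right)} 39 = \frac{i \sqrt{715}}{5} \cdot 39 = \frac{39 i \sqrt{715}}{5}$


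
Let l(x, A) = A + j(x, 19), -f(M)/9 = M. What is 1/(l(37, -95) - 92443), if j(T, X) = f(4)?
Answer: -1/92574 ≈ -1.0802e-5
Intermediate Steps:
f(M) = -9*M
j(T, X) = -36 (j(T, X) = -9*4 = -36)
l(x, A) = -36 + A (l(x, A) = A - 36 = -36 + A)
1/(l(37, -95) - 92443) = 1/((-36 - 95) - 92443) = 1/(-131 - 92443) = 1/(-92574) = -1/92574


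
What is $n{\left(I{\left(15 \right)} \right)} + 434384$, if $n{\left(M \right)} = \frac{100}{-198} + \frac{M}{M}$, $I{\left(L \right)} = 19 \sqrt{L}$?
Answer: $\frac{43004065}{99} \approx 4.3438 \cdot 10^{5}$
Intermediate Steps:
$n{\left(M \right)} = \frac{49}{99}$ ($n{\left(M \right)} = 100 \left(- \frac{1}{198}\right) + 1 = - \frac{50}{99} + 1 = \frac{49}{99}$)
$n{\left(I{\left(15 \right)} \right)} + 434384 = \frac{49}{99} + 434384 = \frac{43004065}{99}$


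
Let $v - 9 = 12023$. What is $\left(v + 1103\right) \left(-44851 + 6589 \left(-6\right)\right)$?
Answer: $-1108396975$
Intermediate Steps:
$v = 12032$ ($v = 9 + 12023 = 12032$)
$\left(v + 1103\right) \left(-44851 + 6589 \left(-6\right)\right) = \left(12032 + 1103\right) \left(-44851 + 6589 \left(-6\right)\right) = 13135 \left(-44851 - 39534\right) = 13135 \left(-84385\right) = -1108396975$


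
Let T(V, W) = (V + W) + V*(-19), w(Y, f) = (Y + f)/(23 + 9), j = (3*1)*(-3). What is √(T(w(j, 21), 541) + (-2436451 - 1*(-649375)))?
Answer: I*√7146167/2 ≈ 1336.6*I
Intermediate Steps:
j = -9 (j = 3*(-3) = -9)
w(Y, f) = Y/32 + f/32 (w(Y, f) = (Y + f)/32 = (Y + f)*(1/32) = Y/32 + f/32)
T(V, W) = W - 18*V (T(V, W) = (V + W) - 19*V = W - 18*V)
√(T(w(j, 21), 541) + (-2436451 - 1*(-649375))) = √((541 - 18*((1/32)*(-9) + (1/32)*21)) + (-2436451 - 1*(-649375))) = √((541 - 18*(-9/32 + 21/32)) + (-2436451 + 649375)) = √((541 - 18*3/8) - 1787076) = √((541 - 27/4) - 1787076) = √(2137/4 - 1787076) = √(-7146167/4) = I*√7146167/2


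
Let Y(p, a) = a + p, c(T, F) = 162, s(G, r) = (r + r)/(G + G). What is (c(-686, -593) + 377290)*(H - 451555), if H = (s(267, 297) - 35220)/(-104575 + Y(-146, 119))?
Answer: -793363218268950334/4654789 ≈ -1.7044e+11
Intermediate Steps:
s(G, r) = r/G (s(G, r) = (2*r)/((2*G)) = (2*r)*(1/(2*G)) = r/G)
H = 3134481/9309578 (H = (297/267 - 35220)/(-104575 + (119 - 146)) = (297*(1/267) - 35220)/(-104575 - 27) = (99/89 - 35220)/(-104602) = -3134481/89*(-1/104602) = 3134481/9309578 ≈ 0.33669)
(c(-686, -593) + 377290)*(H - 451555) = (162 + 377290)*(3134481/9309578 - 451555) = 377452*(-4203783359309/9309578) = -793363218268950334/4654789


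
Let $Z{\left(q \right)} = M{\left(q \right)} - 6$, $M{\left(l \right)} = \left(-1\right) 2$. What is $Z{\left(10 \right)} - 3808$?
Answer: $-3816$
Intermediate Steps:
$M{\left(l \right)} = -2$
$Z{\left(q \right)} = -8$ ($Z{\left(q \right)} = -2 - 6 = -8$)
$Z{\left(10 \right)} - 3808 = -8 - 3808 = -3816$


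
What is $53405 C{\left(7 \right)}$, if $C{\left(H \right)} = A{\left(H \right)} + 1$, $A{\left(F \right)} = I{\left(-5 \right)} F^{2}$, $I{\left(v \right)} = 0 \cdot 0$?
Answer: $53405$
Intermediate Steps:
$I{\left(v \right)} = 0$
$A{\left(F \right)} = 0$ ($A{\left(F \right)} = 0 F^{2} = 0$)
$C{\left(H \right)} = 1$ ($C{\left(H \right)} = 0 + 1 = 1$)
$53405 C{\left(7 \right)} = 53405 \cdot 1 = 53405$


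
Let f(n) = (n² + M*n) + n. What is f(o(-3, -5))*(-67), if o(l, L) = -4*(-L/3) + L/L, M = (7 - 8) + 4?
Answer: -5695/9 ≈ -632.78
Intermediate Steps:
M = 3 (M = -1 + 4 = 3)
o(l, L) = 1 + 4*L/3 (o(l, L) = -(-4)*L/3 + 1 = 4*L/3 + 1 = 1 + 4*L/3)
f(n) = n² + 4*n (f(n) = (n² + 3*n) + n = n² + 4*n)
f(o(-3, -5))*(-67) = ((1 + (4/3)*(-5))*(4 + (1 + (4/3)*(-5))))*(-67) = ((1 - 20/3)*(4 + (1 - 20/3)))*(-67) = -17*(4 - 17/3)/3*(-67) = -17/3*(-5/3)*(-67) = (85/9)*(-67) = -5695/9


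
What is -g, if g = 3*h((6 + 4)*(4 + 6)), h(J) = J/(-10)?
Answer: 30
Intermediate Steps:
h(J) = -J/10 (h(J) = J*(-⅒) = -J/10)
g = -30 (g = 3*(-(6 + 4)*(4 + 6)/10) = 3*(-10) = -30)
-g = -1*(-30) = 30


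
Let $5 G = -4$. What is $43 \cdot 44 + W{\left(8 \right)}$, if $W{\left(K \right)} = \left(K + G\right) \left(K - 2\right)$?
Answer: $\frac{9676}{5} \approx 1935.2$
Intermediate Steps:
$G = - \frac{4}{5}$ ($G = \frac{1}{5} \left(-4\right) = - \frac{4}{5} \approx -0.8$)
$W{\left(K \right)} = \left(-2 + K\right) \left(- \frac{4}{5} + K\right)$ ($W{\left(K \right)} = \left(K - \frac{4}{5}\right) \left(K - 2\right) = \left(- \frac{4}{5} + K\right) \left(-2 + K\right) = \left(-2 + K\right) \left(- \frac{4}{5} + K\right)$)
$43 \cdot 44 + W{\left(8 \right)} = 43 \cdot 44 + \left(\frac{8}{5} + 8^{2} - \frac{112}{5}\right) = 1892 + \left(\frac{8}{5} + 64 - \frac{112}{5}\right) = 1892 + \frac{216}{5} = \frac{9676}{5}$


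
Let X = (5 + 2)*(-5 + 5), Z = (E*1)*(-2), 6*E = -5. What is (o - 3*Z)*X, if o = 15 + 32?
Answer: 0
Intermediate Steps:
E = -5/6 (E = (1/6)*(-5) = -5/6 ≈ -0.83333)
Z = 5/3 (Z = -5/6*1*(-2) = -5/6*(-2) = 5/3 ≈ 1.6667)
X = 0 (X = 7*0 = 0)
o = 47
(o - 3*Z)*X = (47 - 3*5/3)*0 = (47 - 5)*0 = 42*0 = 0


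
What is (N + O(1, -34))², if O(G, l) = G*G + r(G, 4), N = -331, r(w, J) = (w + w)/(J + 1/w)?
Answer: 2715904/25 ≈ 1.0864e+5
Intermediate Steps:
r(w, J) = 2*w/(J + 1/w) (r(w, J) = (2*w)/(J + 1/w) = 2*w/(J + 1/w))
O(G, l) = G² + 2*G²/(1 + 4*G) (O(G, l) = G*G + 2*G²/(1 + 4*G) = G² + 2*G²/(1 + 4*G))
(N + O(1, -34))² = (-331 + 1²*(3 + 4*1)/(1 + 4*1))² = (-331 + 1*(3 + 4)/(1 + 4))² = (-331 + 1*7/5)² = (-331 + 1*(⅕)*7)² = (-331 + 7/5)² = (-1648/5)² = 2715904/25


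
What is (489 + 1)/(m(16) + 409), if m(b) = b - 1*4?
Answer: 490/421 ≈ 1.1639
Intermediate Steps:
m(b) = -4 + b (m(b) = b - 4 = -4 + b)
(489 + 1)/(m(16) + 409) = (489 + 1)/((-4 + 16) + 409) = 490/(12 + 409) = 490/421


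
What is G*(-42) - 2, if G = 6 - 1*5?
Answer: -44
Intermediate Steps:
G = 1 (G = 6 - 5 = 1)
G*(-42) - 2 = 1*(-42) - 2 = -42 - 2 = -44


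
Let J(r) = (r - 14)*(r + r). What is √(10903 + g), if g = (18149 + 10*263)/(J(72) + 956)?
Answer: √236204236281/4654 ≈ 104.43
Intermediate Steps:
J(r) = 2*r*(-14 + r) (J(r) = (-14 + r)*(2*r) = 2*r*(-14 + r))
g = 20779/9308 (g = (18149 + 10*263)/(2*72*(-14 + 72) + 956) = (18149 + 2630)/(2*72*58 + 956) = 20779/(8352 + 956) = 20779/9308 ≈ 2.2324)
√(10903 + g) = √(10903 + 20779/9308) = √(101505903/9308) = √236204236281/4654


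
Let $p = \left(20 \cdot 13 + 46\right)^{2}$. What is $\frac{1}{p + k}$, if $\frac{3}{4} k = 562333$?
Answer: $\frac{3}{2530240} \approx 1.1857 \cdot 10^{-6}$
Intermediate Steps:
$k = \frac{2249332}{3}$ ($k = \frac{4}{3} \cdot 562333 = \frac{2249332}{3} \approx 7.4978 \cdot 10^{5}$)
$p = 93636$ ($p = \left(260 + 46\right)^{2} = 306^{2} = 93636$)
$\frac{1}{p + k} = \frac{1}{93636 + \frac{2249332}{3}} = \frac{1}{\frac{2530240}{3}} = \frac{3}{2530240}$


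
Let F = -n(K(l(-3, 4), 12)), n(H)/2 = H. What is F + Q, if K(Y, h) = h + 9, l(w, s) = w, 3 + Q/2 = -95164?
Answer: -190376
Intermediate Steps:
Q = -190334 (Q = -6 + 2*(-95164) = -6 - 190328 = -190334)
K(Y, h) = 9 + h
n(H) = 2*H
F = -42 (F = -2*(9 + 12) = -2*21 = -1*42 = -42)
F + Q = -42 - 190334 = -190376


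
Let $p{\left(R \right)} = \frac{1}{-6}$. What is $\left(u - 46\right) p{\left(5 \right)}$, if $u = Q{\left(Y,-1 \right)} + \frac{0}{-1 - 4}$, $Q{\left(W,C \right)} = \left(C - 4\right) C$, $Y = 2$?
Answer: $\frac{41}{6} \approx 6.8333$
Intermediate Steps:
$p{\left(R \right)} = - \frac{1}{6}$
$Q{\left(W,C \right)} = C \left(-4 + C\right)$ ($Q{\left(W,C \right)} = \left(-4 + C\right) C = C \left(-4 + C\right)$)
$u = 5$ ($u = - (-4 - 1) + \frac{0}{-1 - 4} = \left(-1\right) \left(-5\right) + \frac{0}{-5} = 5 + 0 \left(- \frac{1}{5}\right) = 5 + 0 = 5$)
$\left(u - 46\right) p{\left(5 \right)} = \left(5 - 46\right) \left(- \frac{1}{6}\right) = \left(-41\right) \left(- \frac{1}{6}\right) = \frac{41}{6}$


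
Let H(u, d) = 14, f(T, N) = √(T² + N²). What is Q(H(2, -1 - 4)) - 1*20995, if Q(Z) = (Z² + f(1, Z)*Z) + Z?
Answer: -20785 + 14*√197 ≈ -20589.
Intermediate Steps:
f(T, N) = √(N² + T²)
Q(Z) = Z + Z² + Z*√(1 + Z²) (Q(Z) = (Z² + √(Z² + 1²)*Z) + Z = (Z² + √(Z² + 1)*Z) + Z = (Z² + √(1 + Z²)*Z) + Z = (Z² + Z*√(1 + Z²)) + Z = Z + Z² + Z*√(1 + Z²))
Q(H(2, -1 - 4)) - 1*20995 = 14*(1 + 14 + √(1 + 14²)) - 1*20995 = 14*(1 + 14 + √(1 + 196)) - 20995 = 14*(1 + 14 + √197) - 20995 = 14*(15 + √197) - 20995 = (210 + 14*√197) - 20995 = -20785 + 14*√197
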